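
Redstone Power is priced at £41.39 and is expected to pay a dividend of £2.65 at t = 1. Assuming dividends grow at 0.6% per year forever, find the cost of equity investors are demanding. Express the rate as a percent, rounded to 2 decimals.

7.00%

Rearranging the constant-growth DDM: r = D₁/P₀ + g.
r = 2.6500 / 41.39 + 0.006 = 0.06403 + 0.006 = 0.07003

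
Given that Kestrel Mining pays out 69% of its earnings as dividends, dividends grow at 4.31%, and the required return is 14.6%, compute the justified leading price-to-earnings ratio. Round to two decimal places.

6.71

Justified leading P/E = b/(r−g) = 0.69/(0.146−0.0431) = 6.7055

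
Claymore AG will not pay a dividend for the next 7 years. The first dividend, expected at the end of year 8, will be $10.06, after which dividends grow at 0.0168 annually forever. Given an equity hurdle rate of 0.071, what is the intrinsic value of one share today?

Deferred-dividend DDM. At t=7 the remaining stream is a growing perpetuity with first payment D_8 = 10.06.
V_7 = D_8/(r−g) = 10.06/(0.071−0.0168) = 185.6089
P₀ = V_7/(1+r)^7 = 185.6089/(1+0.071)^7 = 114.8345

$114.83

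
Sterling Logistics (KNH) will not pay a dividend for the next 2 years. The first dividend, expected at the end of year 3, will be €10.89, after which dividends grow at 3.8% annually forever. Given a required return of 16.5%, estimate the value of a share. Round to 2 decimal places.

€63.18

Deferred-dividend DDM. At t=2 the remaining stream is a growing perpetuity with first payment D_3 = 10.89.
V_2 = D_3/(r−g) = 10.89/(0.165−0.038) = 85.7480
P₀ = V_2/(1+r)^2 = 85.7480/(1+0.165)^2 = 63.1789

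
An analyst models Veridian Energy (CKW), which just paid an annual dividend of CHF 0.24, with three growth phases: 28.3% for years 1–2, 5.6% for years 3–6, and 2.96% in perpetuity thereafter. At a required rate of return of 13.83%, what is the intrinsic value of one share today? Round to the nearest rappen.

CHF 3.73

Three-stage DDM. Project D₁…D_6; terminal Gordon value at t=6 with g = 0.0296; discount at r = 0.1383.
D_1 = 0.3079
D_2 = 0.3951
D_3 = 0.4172
D_4 = 0.4405
D_5 = 0.4652
D_6 = 0.4913
TV_6 = 0.5058/(0.1383−0.0296) = 4.6533
P₀ = Σ Dₜ/(1+r)ᵗ + TV_6/(1+r)^6 = 3.7290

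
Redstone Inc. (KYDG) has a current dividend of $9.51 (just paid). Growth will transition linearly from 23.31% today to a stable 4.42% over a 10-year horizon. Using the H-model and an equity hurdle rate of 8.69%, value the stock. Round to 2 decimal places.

$442.92

H-model: P₀ = D₀[(1+g_L) + H(g_S−g_L)]/(r−g_L), with H = 10/2 = 5.
P₀ = 9.51 × [(1+0.0442) + 5×(0.2331−0.0442)] / (0.0869−0.0442)
   = 9.51 × 1.9887 / 0.0427 = 442.9166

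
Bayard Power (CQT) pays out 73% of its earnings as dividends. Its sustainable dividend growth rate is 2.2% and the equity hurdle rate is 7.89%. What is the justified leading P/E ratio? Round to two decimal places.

Justified leading P/E = b/(r−g) = 0.73/(0.0789−0.022) = 12.8295

12.83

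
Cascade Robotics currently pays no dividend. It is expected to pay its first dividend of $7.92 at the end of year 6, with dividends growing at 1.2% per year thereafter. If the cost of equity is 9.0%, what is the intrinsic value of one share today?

Deferred-dividend DDM. At t=5 the remaining stream is a growing perpetuity with first payment D_6 = 7.92.
V_5 = D_6/(r−g) = 7.92/(0.09−0.012) = 101.5385
P₀ = V_5/(1+r)^5 = 101.5385/(1+0.09)^5 = 65.9930

$65.99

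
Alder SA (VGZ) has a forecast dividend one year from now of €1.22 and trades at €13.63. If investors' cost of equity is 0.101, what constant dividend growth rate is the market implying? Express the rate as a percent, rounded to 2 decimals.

From P₀ = D₁/(r − g), the implied growth is g = r − D₁/P₀.
g = 0.101 − 1.22/13.63 = 0.101 − 0.08951 = 0.01149

1.15%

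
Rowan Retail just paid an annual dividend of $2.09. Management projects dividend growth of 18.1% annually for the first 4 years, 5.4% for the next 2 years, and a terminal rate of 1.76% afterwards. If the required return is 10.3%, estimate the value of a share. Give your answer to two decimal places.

Three-stage DDM. Project D₁…D_6; terminal Gordon value at t=6 with g = 0.0176; discount at r = 0.103.
D_1 = 2.4683
D_2 = 2.9151
D_3 = 3.4427
D_4 = 4.0658
D_5 = 4.2854
D_6 = 4.5168
TV_6 = 4.5963/(0.103−0.0176) = 53.8203
P₀ = Σ Dₜ/(1+r)ᵗ + TV_6/(1+r)^6 = 44.9671

$44.97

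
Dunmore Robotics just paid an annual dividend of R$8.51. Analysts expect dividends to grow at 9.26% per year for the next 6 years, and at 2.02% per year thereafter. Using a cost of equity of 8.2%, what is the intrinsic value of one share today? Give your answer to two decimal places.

R$201.79

Two-stage DDM. Project D₁…D_6 at 0.0926, terminal growth 0.0202, discount at r = 0.082.
D_1 = 9.2980
D_2 = 10.1590
D_3 = 11.0997
D_4 = 12.1276
D_5 = 13.2506
D_6 = 14.4776
Terminal value at t=6: TV = D_7/(r−g) = 14.7701/(0.082−0.0202) = 238.9976
P₀ = 9.2980/(1+0.082)^1 + 10.1590/(1+0.082)^2 + 11.0997/(1+0.082)^3 + 12.1276/(1+0.082)^4 + 13.2506/(1+0.082)^5 + 14.4776/(1+0.082)^6 + 238.9976/(1+0.082)^6 = 201.7860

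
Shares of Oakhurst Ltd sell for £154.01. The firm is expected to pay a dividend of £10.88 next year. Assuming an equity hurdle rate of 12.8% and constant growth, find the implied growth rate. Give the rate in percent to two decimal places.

5.74%

From P₀ = D₁/(r − g), the implied growth is g = r − D₁/P₀.
g = 0.128 − 10.88/154.01 = 0.128 − 0.07064 = 0.05736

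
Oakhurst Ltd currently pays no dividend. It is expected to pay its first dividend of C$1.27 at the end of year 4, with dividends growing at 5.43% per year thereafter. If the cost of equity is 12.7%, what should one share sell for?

C$12.20

Deferred-dividend DDM. At t=3 the remaining stream is a growing perpetuity with first payment D_4 = 1.27.
V_3 = D_4/(r−g) = 1.27/(0.127−0.0543) = 17.4691
P₀ = V_3/(1+r)^3 = 17.4691/(1+0.127)^3 = 12.2039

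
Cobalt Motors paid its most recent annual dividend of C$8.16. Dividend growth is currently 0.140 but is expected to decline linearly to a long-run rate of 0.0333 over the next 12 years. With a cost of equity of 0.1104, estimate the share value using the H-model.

C$177.12

H-model: P₀ = D₀[(1+g_L) + H(g_S−g_L)]/(r−g_L), with H = 12/2 = 6.
P₀ = 8.16 × [(1+0.0333) + 6×(0.14−0.0333)] / (0.1104−0.0333)
   = 8.16 × 1.6735 / 0.0771 = 177.1175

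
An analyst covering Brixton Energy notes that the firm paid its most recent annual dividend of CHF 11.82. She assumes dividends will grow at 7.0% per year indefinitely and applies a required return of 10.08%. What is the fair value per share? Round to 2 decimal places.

Gordon growth model: P₀ = D₁/(r − g). D₁ = 11.82 × (1 + 0.07) = 12.6474.
P₀ = 12.6474 / (0.1008 − 0.07) = 12.6474 / 0.0308 = 410.6299

CHF 410.63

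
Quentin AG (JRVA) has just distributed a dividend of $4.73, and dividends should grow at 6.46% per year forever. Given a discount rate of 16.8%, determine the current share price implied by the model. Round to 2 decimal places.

$48.70

Gordon growth model: P₀ = D₁/(r − g). D₁ = 4.73 × (1 + 0.0646) = 5.0356.
P₀ = 5.0356 / (0.168 − 0.0646) = 5.0356 / 0.1034 = 48.6998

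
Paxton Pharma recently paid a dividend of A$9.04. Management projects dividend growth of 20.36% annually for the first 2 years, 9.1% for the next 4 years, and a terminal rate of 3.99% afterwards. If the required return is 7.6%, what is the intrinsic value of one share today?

Three-stage DDM. Project D₁…D_6; terminal Gordon value at t=6 with g = 0.0399; discount at r = 0.076.
D_1 = 10.8805
D_2 = 13.0958
D_3 = 14.2875
D_4 = 15.5877
D_5 = 17.0062
D_6 = 18.5538
TV_6 = 19.2940/(0.076−0.0399) = 534.4612
P₀ = Σ Dₜ/(1+r)ᵗ + TV_6/(1+r)^6 = 412.6506

A$412.65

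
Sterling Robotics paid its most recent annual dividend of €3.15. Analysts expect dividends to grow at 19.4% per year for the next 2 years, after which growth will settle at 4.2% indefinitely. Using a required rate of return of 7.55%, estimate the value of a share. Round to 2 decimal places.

Two-stage DDM. Project D₁…D_2 at 0.194, terminal growth 0.042, discount at r = 0.0755.
D_1 = 3.7611
D_2 = 4.4908
Terminal value at t=2: TV = D_3/(r−g) = 4.6794/(0.0755−0.042) = 139.6825
P₀ = 3.7611/(1+0.0755)^1 + 4.4908/(1+0.0755)^2 + 139.6825/(1+0.0755)^2 = 128.1389

€128.14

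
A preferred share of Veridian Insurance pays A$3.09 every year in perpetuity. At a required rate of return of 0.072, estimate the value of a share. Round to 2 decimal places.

Zero-growth DDM (perpetuity): P₀ = D/r = 3.09 / 0.072 = 42.9167

A$42.92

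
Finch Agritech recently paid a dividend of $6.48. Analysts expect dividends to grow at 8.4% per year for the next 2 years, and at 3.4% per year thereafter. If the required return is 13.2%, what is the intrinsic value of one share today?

Two-stage DDM. Project D₁…D_2 at 0.084, terminal growth 0.034, discount at r = 0.132.
D_1 = 7.0243
D_2 = 7.6144
Terminal value at t=2: TV = D_3/(r−g) = 7.8733/(0.132−0.034) = 80.3393
P₀ = 7.0243/(1+0.132)^1 + 7.6144/(1+0.132)^2 + 80.3393/(1+0.132)^2 = 74.8427

$74.84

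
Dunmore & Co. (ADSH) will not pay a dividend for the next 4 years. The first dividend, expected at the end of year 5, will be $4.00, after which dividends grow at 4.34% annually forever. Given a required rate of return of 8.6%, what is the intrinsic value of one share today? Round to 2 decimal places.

$67.50

Deferred-dividend DDM. At t=4 the remaining stream is a growing perpetuity with first payment D_5 = 4.00.
V_4 = D_5/(r−g) = 4.00/(0.086−0.0434) = 93.8967
P₀ = V_4/(1+r)^4 = 93.8967/(1+0.086)^4 = 67.5042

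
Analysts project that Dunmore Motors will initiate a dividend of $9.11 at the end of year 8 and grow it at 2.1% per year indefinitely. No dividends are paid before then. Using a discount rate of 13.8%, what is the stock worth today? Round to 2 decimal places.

$31.50

Deferred-dividend DDM. At t=7 the remaining stream is a growing perpetuity with first payment D_8 = 9.11.
V_7 = D_8/(r−g) = 9.11/(0.138−0.021) = 77.8632
P₀ = V_7/(1+r)^7 = 77.8632/(1+0.138)^7 = 31.5019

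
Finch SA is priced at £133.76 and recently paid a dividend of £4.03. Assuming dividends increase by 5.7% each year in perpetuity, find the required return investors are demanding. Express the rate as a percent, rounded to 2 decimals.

Rearranging the constant-growth DDM: r = D₁/P₀ + g.
D₁ = 4.03 × (1 + 0.057) = 4.2597.
r = 4.2597 / 133.76 + 0.057 = 0.03185 + 0.057 = 0.08885

8.88%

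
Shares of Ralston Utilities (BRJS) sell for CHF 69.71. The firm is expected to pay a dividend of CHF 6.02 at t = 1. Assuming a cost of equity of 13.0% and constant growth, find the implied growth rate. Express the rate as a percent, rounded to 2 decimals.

From P₀ = D₁/(r − g), the implied growth is g = r − D₁/P₀.
g = 0.13 − 6.02/69.71 = 0.13 − 0.08636 = 0.04364

4.36%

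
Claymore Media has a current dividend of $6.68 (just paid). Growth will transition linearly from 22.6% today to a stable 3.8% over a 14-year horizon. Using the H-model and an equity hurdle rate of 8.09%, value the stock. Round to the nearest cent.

$366.54

H-model: P₀ = D₀[(1+g_L) + H(g_S−g_L)]/(r−g_L), with H = 14/2 = 7.
P₀ = 6.68 × [(1+0.038) + 7×(0.226−0.038)] / (0.0809−0.038)
   = 6.68 × 2.3540 / 0.0429 = 366.5436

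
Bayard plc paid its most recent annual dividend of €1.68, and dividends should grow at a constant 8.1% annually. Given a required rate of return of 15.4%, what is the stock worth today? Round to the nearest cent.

Gordon growth model: P₀ = D₁/(r − g). D₁ = 1.68 × (1 + 0.081) = 1.8161.
P₀ = 1.8161 / (0.154 − 0.081) = 1.8161 / 0.073 = 24.8778

€24.88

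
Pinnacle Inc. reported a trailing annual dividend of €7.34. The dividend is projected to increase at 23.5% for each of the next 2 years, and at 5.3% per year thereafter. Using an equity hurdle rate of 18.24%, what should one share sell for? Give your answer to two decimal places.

Two-stage DDM. Project D₁…D_2 at 0.235, terminal growth 0.053, discount at r = 0.1824.
D_1 = 9.0649
D_2 = 11.1952
Terminal value at t=2: TV = D_3/(r−g) = 11.7885/(0.1824−0.053) = 91.1012
P₀ = 9.0649/(1+0.1824)^1 + 11.1952/(1+0.1824)^2 + 91.1012/(1+0.1824)^2 = 80.8362

€80.84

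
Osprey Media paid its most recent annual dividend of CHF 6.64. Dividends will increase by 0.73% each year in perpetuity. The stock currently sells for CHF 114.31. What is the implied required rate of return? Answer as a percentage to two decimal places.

Rearranging the constant-growth DDM: r = D₁/P₀ + g.
D₁ = 6.64 × (1 + 0.0073) = 6.6885.
r = 6.6885 / 114.31 + 0.0073 = 0.05851 + 0.0073 = 0.06581

6.58%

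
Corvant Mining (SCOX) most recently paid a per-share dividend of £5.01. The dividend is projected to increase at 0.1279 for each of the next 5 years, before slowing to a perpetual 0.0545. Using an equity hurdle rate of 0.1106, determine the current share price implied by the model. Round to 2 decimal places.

Two-stage DDM. Project D₁…D_5 at 0.1279, terminal growth 0.0545, discount at r = 0.1106.
D_1 = 5.6508
D_2 = 6.3735
D_3 = 7.1887
D_4 = 8.1081
D_5 = 9.1451
Terminal value at t=5: TV = D_6/(r−g) = 9.6436/(0.1106−0.0545) = 171.8994
P₀ = 5.6508/(1+0.1106)^1 + 6.3735/(1+0.1106)^2 + 7.1887/(1+0.1106)^3 + 8.1081/(1+0.1106)^4 + 9.1451/(1+0.1106)^5 + 171.8994/(1+0.1106)^5 = 127.9839

£127.98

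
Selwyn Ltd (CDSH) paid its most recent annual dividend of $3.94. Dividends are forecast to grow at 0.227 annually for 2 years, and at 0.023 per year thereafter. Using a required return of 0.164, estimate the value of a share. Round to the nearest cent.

$40.30

Two-stage DDM. Project D₁…D_2 at 0.227, terminal growth 0.023, discount at r = 0.164.
D_1 = 4.8344
D_2 = 5.9318
Terminal value at t=2: TV = D_3/(r−g) = 6.0682/(0.164−0.023) = 43.0370
P₀ = 4.8344/(1+0.164)^1 + 5.9318/(1+0.164)^2 + 43.0370/(1+0.164)^2 = 40.2953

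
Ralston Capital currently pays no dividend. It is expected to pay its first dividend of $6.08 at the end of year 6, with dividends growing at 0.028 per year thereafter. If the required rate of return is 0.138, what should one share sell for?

$28.96

Deferred-dividend DDM. At t=5 the remaining stream is a growing perpetuity with first payment D_6 = 6.08.
V_5 = D_6/(r−g) = 6.08/(0.138−0.028) = 55.2727
P₀ = V_5/(1+r)^5 = 55.2727/(1+0.138)^5 = 28.9601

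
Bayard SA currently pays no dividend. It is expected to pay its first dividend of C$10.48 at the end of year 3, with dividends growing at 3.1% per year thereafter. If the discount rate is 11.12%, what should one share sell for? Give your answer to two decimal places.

C$105.83

Deferred-dividend DDM. At t=2 the remaining stream is a growing perpetuity with first payment D_3 = 10.48.
V_2 = D_3/(r−g) = 10.48/(0.1112−0.031) = 130.6733
P₀ = V_2/(1+r)^2 = 130.6733/(1+0.1112)^2 = 105.8285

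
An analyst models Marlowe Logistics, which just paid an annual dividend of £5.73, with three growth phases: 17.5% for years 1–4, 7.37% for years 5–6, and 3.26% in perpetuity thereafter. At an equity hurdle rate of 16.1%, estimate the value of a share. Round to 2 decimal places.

£75.67

Three-stage DDM. Project D₁…D_6; terminal Gordon value at t=6 with g = 0.0326; discount at r = 0.161.
D_1 = 6.7328
D_2 = 7.9110
D_3 = 9.2954
D_4 = 10.9221
D_5 = 11.7271
D_6 = 12.5913
TV_6 = 13.0018/(0.161−0.0326) = 101.2603
P₀ = Σ Dₜ/(1+r)ᵗ + TV_6/(1+r)^6 = 75.6673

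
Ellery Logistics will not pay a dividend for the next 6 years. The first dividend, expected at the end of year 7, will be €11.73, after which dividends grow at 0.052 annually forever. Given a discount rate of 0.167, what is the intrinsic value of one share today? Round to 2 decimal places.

€40.38

Deferred-dividend DDM. At t=6 the remaining stream is a growing perpetuity with first payment D_7 = 11.73.
V_6 = D_7/(r−g) = 11.73/(0.167−0.052) = 102.0000
P₀ = V_6/(1+r)^6 = 102.0000/(1+0.167)^6 = 40.3808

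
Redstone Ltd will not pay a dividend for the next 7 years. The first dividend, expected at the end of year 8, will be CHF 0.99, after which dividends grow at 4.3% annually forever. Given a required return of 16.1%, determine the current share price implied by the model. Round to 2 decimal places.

CHF 2.95

Deferred-dividend DDM. At t=7 the remaining stream is a growing perpetuity with first payment D_8 = 0.99.
V_7 = D_8/(r−g) = 0.99/(0.161−0.043) = 8.3898
P₀ = V_7/(1+r)^7 = 8.3898/(1+0.161)^7 = 2.9507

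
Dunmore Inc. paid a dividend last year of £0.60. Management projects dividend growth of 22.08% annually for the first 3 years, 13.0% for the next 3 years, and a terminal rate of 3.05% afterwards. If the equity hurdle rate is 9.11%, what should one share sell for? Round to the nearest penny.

Three-stage DDM. Project D₁…D_6; terminal Gordon value at t=6 with g = 0.0305; discount at r = 0.0911.
D_1 = 0.7325
D_2 = 0.8942
D_3 = 1.0917
D_4 = 1.2336
D_5 = 1.3939
D_6 = 1.5751
TV_6 = 1.6232/(0.0911−0.0305) = 26.7852
P₀ = Σ Dₜ/(1+r)ᵗ + TV_6/(1+r)^6 = 20.8430

£20.84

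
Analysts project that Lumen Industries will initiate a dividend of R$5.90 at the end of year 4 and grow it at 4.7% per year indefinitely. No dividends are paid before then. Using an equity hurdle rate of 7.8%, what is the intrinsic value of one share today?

Deferred-dividend DDM. At t=3 the remaining stream is a growing perpetuity with first payment D_4 = 5.90.
V_3 = D_4/(r−g) = 5.90/(0.078−0.047) = 190.3226
P₀ = V_3/(1+r)^3 = 190.3226/(1+0.078)^3 = 151.9267

R$151.93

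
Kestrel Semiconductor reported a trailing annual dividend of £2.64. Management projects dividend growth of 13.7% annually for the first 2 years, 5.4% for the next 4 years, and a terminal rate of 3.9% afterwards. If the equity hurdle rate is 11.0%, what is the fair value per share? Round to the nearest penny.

£48.18

Three-stage DDM. Project D₁…D_6; terminal Gordon value at t=6 with g = 0.039; discount at r = 0.11.
D_1 = 3.0017
D_2 = 3.4129
D_3 = 3.5972
D_4 = 3.7915
D_5 = 3.9962
D_6 = 4.2120
TV_6 = 4.3763/(0.11−0.039) = 61.6374
P₀ = Σ Dₜ/(1+r)ᵗ + TV_6/(1+r)^6 = 48.1793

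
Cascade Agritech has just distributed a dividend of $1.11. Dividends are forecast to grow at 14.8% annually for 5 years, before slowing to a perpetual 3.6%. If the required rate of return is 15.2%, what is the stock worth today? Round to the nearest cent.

Two-stage DDM. Project D₁…D_5 at 0.148, terminal growth 0.036, discount at r = 0.152.
D_1 = 1.2743
D_2 = 1.4629
D_3 = 1.6794
D_4 = 1.9279
D_5 = 2.2133
Terminal value at t=5: TV = D_6/(r−g) = 2.2929/(0.152−0.036) = 19.7667
P₀ = 1.2743/(1+0.152)^1 + 1.4629/(1+0.152)^2 + 1.6794/(1+0.152)^3 + 1.9279/(1+0.152)^4 + 2.2133/(1+0.152)^5 + 19.7667/(1+0.152)^5 = 15.2350

$15.23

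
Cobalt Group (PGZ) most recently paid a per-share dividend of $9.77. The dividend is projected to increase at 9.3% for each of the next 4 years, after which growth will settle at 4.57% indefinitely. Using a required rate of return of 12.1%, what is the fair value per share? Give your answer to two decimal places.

Two-stage DDM. Project D₁…D_4 at 0.093, terminal growth 0.0457, discount at r = 0.121.
D_1 = 10.6786
D_2 = 11.6717
D_3 = 12.7572
D_4 = 13.9436
Terminal value at t=4: TV = D_5/(r−g) = 14.5808/(0.121−0.0457) = 193.6366
P₀ = 10.6786/(1+0.121)^1 + 11.6717/(1+0.121)^2 + 12.7572/(1+0.121)^3 + 13.9436/(1+0.121)^4 + 193.6366/(1+0.121)^4 = 159.3209

$159.32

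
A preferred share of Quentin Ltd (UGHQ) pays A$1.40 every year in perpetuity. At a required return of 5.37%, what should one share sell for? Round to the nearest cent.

A$26.07

Zero-growth DDM (perpetuity): P₀ = D/r = 1.40 / 0.0537 = 26.0708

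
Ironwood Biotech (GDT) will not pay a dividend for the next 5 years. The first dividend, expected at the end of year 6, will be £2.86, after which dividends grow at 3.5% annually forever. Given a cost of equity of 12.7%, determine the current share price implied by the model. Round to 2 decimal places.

£17.10

Deferred-dividend DDM. At t=5 the remaining stream is a growing perpetuity with first payment D_6 = 2.86.
V_5 = D_6/(r−g) = 2.86/(0.127−0.035) = 31.0870
P₀ = V_5/(1+r)^5 = 31.0870/(1+0.127)^5 = 17.0985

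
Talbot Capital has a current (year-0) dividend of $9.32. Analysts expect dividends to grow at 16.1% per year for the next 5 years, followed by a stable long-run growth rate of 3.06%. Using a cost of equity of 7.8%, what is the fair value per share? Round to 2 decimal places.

$352.16

Two-stage DDM. Project D₁…D_5 at 0.161, terminal growth 0.0306, discount at r = 0.078.
D_1 = 10.8205
D_2 = 12.5626
D_3 = 14.5852
D_4 = 16.9334
D_5 = 19.6597
Terminal value at t=5: TV = D_6/(r−g) = 20.2613/(0.078−0.0306) = 427.4534
P₀ = 10.8205/(1+0.078)^1 + 12.5626/(1+0.078)^2 + 14.5852/(1+0.078)^3 + 16.9334/(1+0.078)^4 + 19.6597/(1+0.078)^5 + 427.4534/(1+0.078)^5 = 352.1610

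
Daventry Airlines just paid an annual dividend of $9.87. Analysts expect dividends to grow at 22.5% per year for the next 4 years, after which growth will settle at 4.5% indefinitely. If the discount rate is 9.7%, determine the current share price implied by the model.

$360.84

Two-stage DDM. Project D₁…D_4 at 0.225, terminal growth 0.045, discount at r = 0.097.
D_1 = 12.0907
D_2 = 14.8112
D_3 = 18.1437
D_4 = 22.2260
Terminal value at t=4: TV = D_5/(r−g) = 23.2262/(0.097−0.045) = 446.6573
P₀ = 12.0907/(1+0.097)^1 + 14.8112/(1+0.097)^2 + 18.1437/(1+0.097)^3 + 22.2260/(1+0.097)^4 + 446.6573/(1+0.097)^4 = 360.8443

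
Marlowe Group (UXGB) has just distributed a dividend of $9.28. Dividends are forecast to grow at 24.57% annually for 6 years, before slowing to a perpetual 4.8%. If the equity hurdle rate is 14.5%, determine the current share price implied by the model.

$241.82

Two-stage DDM. Project D₁…D_6 at 0.2457, terminal growth 0.048, discount at r = 0.145.
D_1 = 11.5601
D_2 = 14.4004
D_3 = 17.9386
D_4 = 22.3461
D_5 = 27.8365
D_6 = 34.6760
Terminal value at t=6: TV = D_7/(r−g) = 36.3404/(0.145−0.048) = 374.6436
P₀ = 11.5601/(1+0.145)^1 + 14.4004/(1+0.145)^2 + 17.9386/(1+0.145)^3 + 22.3461/(1+0.145)^4 + 27.8365/(1+0.145)^5 + 34.6760/(1+0.145)^6 + 374.6436/(1+0.145)^6 = 241.8235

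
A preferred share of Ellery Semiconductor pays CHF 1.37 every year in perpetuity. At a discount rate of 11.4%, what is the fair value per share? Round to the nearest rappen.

Zero-growth DDM (perpetuity): P₀ = D/r = 1.37 / 0.114 = 12.0175

CHF 12.02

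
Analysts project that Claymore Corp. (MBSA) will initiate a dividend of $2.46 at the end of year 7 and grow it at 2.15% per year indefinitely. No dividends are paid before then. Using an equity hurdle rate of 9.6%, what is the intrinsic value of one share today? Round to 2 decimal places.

$19.05

Deferred-dividend DDM. At t=6 the remaining stream is a growing perpetuity with first payment D_7 = 2.46.
V_6 = D_7/(r−g) = 2.46/(0.096−0.0215) = 33.0201
P₀ = V_6/(1+r)^6 = 33.0201/(1+0.096)^6 = 19.0509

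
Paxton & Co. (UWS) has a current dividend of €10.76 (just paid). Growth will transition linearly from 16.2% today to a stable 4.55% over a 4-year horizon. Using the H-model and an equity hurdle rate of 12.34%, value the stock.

€176.59

H-model: P₀ = D₀[(1+g_L) + H(g_S−g_L)]/(r−g_L), with H = 4/2 = 2.
P₀ = 10.76 × [(1+0.0455) + 2×(0.162−0.0455)] / (0.1234−0.0455)
   = 10.76 × 1.2785 / 0.0779 = 176.5938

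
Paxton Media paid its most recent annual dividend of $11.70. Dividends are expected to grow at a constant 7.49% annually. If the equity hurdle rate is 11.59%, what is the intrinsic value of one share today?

$306.74

Gordon growth model: P₀ = D₁/(r − g). D₁ = 11.70 × (1 + 0.0749) = 12.5763.
P₀ = 12.5763 / (0.1159 − 0.0749) = 12.5763 / 0.041 = 306.7398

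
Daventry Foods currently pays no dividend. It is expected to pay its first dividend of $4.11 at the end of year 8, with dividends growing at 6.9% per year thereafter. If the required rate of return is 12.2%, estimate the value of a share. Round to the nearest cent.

Deferred-dividend DDM. At t=7 the remaining stream is a growing perpetuity with first payment D_8 = 4.11.
V_7 = D_8/(r−g) = 4.11/(0.122−0.069) = 77.5472
P₀ = V_7/(1+r)^7 = 77.5472/(1+0.122)^7 = 34.6430

$34.64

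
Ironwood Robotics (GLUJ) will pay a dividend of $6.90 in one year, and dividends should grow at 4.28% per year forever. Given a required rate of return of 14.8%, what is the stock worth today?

Gordon growth model: P₀ = D₁/(r − g), with D₁ = 6.90 given directly.
P₀ = 6.9000 / (0.148 − 0.0428) = 6.9000 / 0.1052 = 65.5894

$65.59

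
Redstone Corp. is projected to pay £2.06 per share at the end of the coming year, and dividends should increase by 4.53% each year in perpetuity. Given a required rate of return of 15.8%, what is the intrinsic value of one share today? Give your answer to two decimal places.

Gordon growth model: P₀ = D₁/(r − g), with D₁ = 2.06 given directly.
P₀ = 2.0600 / (0.158 − 0.0453) = 2.0600 / 0.1127 = 18.2786

£18.28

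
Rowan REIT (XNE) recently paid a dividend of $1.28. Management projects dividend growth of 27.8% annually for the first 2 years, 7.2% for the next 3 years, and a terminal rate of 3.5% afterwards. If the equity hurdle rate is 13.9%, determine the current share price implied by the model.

$20.71

Three-stage DDM. Project D₁…D_5; terminal Gordon value at t=5 with g = 0.035; discount at r = 0.139.
D_1 = 1.6358
D_2 = 2.0906
D_3 = 2.2411
D_4 = 2.4025
D_5 = 2.5755
TV_5 = 2.6656/(0.139−0.035) = 25.6309
P₀ = Σ Dₜ/(1+r)ᵗ + TV_5/(1+r)^5 = 20.7057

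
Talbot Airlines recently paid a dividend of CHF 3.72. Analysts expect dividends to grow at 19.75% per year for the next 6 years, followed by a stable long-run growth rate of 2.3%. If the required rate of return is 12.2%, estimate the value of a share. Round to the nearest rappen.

Two-stage DDM. Project D₁…D_6 at 0.1975, terminal growth 0.023, discount at r = 0.122.
D_1 = 4.4547
D_2 = 5.3345
D_3 = 6.3881
D_4 = 7.6497
D_5 = 9.1605
D_6 = 10.9697
Terminal value at t=6: TV = D_7/(r−g) = 11.2220/(0.122−0.023) = 113.3539
P₀ = 4.4547/(1+0.122)^1 + 5.3345/(1+0.122)^2 + 6.3881/(1+0.122)^3 + 7.6497/(1+0.122)^4 + 9.1605/(1+0.122)^5 + 10.9697/(1+0.122)^6 + 113.3539/(1+0.122)^6 = 85.0247

CHF 85.02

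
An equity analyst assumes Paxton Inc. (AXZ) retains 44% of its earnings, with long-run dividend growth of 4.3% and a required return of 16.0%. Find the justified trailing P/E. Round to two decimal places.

Payout ratio b = 1 − 0.44 = 0.56.
Justified trailing P/E = b(1+g)/(r−g) = 0.56×(1+0.043)/(0.16−0.043) = 4.9921

4.99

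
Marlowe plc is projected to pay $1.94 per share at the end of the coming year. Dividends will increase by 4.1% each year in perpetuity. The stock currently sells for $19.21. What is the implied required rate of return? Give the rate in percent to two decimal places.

14.20%

Rearranging the constant-growth DDM: r = D₁/P₀ + g.
r = 1.9400 / 19.21 + 0.041 = 0.10099 + 0.041 = 0.14199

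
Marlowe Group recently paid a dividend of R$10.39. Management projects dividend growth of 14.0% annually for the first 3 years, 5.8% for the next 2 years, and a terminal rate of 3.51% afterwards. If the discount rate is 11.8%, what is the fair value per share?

R$175.88

Three-stage DDM. Project D₁…D_5; terminal Gordon value at t=5 with g = 0.0351; discount at r = 0.118.
D_1 = 11.8446
D_2 = 13.5028
D_3 = 15.3932
D_4 = 16.2861
D_5 = 17.2306
TV_5 = 17.8354/(0.118−0.0351) = 215.1440
P₀ = Σ Dₜ/(1+r)ᵗ + TV_5/(1+r)^5 = 175.8765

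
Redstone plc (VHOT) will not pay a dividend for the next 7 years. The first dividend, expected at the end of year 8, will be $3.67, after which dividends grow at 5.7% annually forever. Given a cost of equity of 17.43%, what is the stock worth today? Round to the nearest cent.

$10.16

Deferred-dividend DDM. At t=7 the remaining stream is a growing perpetuity with first payment D_8 = 3.67.
V_7 = D_8/(r−g) = 3.67/(0.1743−0.057) = 31.2873
P₀ = V_7/(1+r)^7 = 31.2873/(1+0.1743)^7 = 10.1605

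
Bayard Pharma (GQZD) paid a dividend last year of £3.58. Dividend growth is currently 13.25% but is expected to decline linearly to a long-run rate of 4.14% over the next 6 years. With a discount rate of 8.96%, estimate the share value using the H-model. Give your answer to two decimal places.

H-model: P₀ = D₀[(1+g_L) + H(g_S−g_L)]/(r−g_L), with H = 6/2 = 3.
P₀ = 3.58 × [(1+0.0414) + 3×(0.1325−0.0414)] / (0.0896−0.0414)
   = 3.58 × 1.3147 / 0.0482 = 97.6478

£97.65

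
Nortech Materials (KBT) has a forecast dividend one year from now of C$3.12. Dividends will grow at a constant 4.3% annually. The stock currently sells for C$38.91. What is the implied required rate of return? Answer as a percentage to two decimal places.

12.32%

Rearranging the constant-growth DDM: r = D₁/P₀ + g.
r = 3.1200 / 38.91 + 0.043 = 0.08019 + 0.043 = 0.12319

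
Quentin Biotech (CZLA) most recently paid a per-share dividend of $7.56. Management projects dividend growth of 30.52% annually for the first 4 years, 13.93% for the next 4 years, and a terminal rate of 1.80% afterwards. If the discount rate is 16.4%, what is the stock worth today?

Three-stage DDM. Project D₁…D_8; terminal Gordon value at t=8 with g = 0.018; discount at r = 0.164.
D_1 = 9.8673
D_2 = 12.8788
D_3 = 16.8094
D_4 = 21.9397
D_5 = 24.9959
D_6 = 28.4778
D_7 = 32.4447
D_8 = 36.9643
TV_8 = 37.6297/(0.164−0.018) = 257.7374
P₀ = Σ Dₜ/(1+r)ᵗ + TV_8/(1+r)^8 = 162.3960

$162.40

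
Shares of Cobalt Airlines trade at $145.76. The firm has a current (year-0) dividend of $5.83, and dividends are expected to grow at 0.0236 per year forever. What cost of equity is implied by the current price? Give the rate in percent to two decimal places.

Rearranging the constant-growth DDM: r = D₁/P₀ + g.
D₁ = 5.83 × (1 + 0.0236) = 5.9676.
r = 5.9676 / 145.76 + 0.0236 = 0.04094 + 0.0236 = 0.06454

6.45%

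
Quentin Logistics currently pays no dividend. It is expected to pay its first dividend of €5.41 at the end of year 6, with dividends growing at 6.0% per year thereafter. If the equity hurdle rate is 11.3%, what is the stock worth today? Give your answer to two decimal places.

Deferred-dividend DDM. At t=5 the remaining stream is a growing perpetuity with first payment D_6 = 5.41.
V_5 = D_6/(r−g) = 5.41/(0.113−0.06) = 102.0755
P₀ = V_5/(1+r)^5 = 102.0755/(1+0.113)^5 = 59.7648

€59.76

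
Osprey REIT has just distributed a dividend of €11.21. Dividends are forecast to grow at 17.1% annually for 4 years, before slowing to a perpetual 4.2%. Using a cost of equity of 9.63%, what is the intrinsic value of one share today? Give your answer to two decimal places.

Two-stage DDM. Project D₁…D_4 at 0.171, terminal growth 0.042, discount at r = 0.0963.
D_1 = 13.1269
D_2 = 15.3716
D_3 = 18.0002
D_4 = 21.0782
Terminal value at t=4: TV = D_5/(r−g) = 21.9635/(0.0963−0.042) = 404.4838
P₀ = 13.1269/(1+0.0963)^1 + 15.3716/(1+0.0963)^2 + 18.0002/(1+0.0963)^3 + 21.0782/(1+0.0963)^4 + 404.4838/(1+0.0963)^4 = 333.0331

€333.03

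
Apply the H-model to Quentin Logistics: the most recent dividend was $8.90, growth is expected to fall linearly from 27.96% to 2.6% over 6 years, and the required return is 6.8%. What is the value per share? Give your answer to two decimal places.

$378.63

H-model: P₀ = D₀[(1+g_L) + H(g_S−g_L)]/(r−g_L), with H = 6/2 = 3.
P₀ = 8.90 × [(1+0.026) + 3×(0.2796−0.026)] / (0.068−0.026)
   = 8.90 × 1.7868 / 0.042 = 378.6314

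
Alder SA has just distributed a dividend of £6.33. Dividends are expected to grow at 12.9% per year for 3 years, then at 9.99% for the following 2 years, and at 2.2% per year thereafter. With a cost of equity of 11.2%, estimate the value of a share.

£106.21

Three-stage DDM. Project D₁…D_5; terminal Gordon value at t=5 with g = 0.022; discount at r = 0.112.
D_1 = 7.1466
D_2 = 8.0685
D_3 = 9.1093
D_4 = 10.0193
D_5 = 11.0203
TV_5 = 11.2627/(0.112−0.022) = 125.1412
P₀ = Σ Dₜ/(1+r)ᵗ + TV_5/(1+r)^5 = 106.2104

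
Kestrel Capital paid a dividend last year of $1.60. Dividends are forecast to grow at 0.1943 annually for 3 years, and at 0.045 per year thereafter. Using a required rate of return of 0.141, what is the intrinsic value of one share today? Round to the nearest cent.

$25.24

Two-stage DDM. Project D₁…D_3 at 0.1943, terminal growth 0.045, discount at r = 0.141.
D_1 = 1.9109
D_2 = 2.2822
D_3 = 2.7256
Terminal value at t=3: TV = D_4/(r−g) = 2.8482/(0.141−0.045) = 29.6692
P₀ = 1.9109/(1+0.141)^1 + 2.2822/(1+0.141)^2 + 2.7256/(1+0.141)^3 + 29.6692/(1+0.141)^3 = 25.2358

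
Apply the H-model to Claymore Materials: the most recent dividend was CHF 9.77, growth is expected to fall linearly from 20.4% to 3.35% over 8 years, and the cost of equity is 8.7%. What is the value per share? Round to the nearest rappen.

CHF 313.28

H-model: P₀ = D₀[(1+g_L) + H(g_S−g_L)]/(r−g_L), with H = 8/2 = 4.
P₀ = 9.77 × [(1+0.0335) + 4×(0.204−0.0335)] / (0.087−0.0335)
   = 9.77 × 1.7155 / 0.0535 = 313.2792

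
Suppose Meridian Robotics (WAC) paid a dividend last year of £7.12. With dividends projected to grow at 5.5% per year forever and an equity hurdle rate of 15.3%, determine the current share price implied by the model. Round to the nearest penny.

Gordon growth model: P₀ = D₁/(r − g). D₁ = 7.12 × (1 + 0.055) = 7.5116.
P₀ = 7.5116 / (0.153 − 0.055) = 7.5116 / 0.098 = 76.6490

£76.65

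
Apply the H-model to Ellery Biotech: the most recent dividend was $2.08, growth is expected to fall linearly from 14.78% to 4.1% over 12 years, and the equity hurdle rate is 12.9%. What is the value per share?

$39.75

H-model: P₀ = D₀[(1+g_L) + H(g_S−g_L)]/(r−g_L), with H = 12/2 = 6.
P₀ = 2.08 × [(1+0.041) + 6×(0.1478−0.041)] / (0.129−0.041)
   = 2.08 × 1.6818 / 0.088 = 39.7516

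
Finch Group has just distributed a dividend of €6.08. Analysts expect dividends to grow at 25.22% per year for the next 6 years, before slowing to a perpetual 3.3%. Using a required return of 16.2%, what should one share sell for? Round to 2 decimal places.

€124.02

Two-stage DDM. Project D₁…D_6 at 0.2522, terminal growth 0.033, discount at r = 0.162.
D_1 = 7.6134
D_2 = 9.5335
D_3 = 11.9378
D_4 = 14.9485
D_5 = 18.7185
D_6 = 23.4394
Terminal value at t=6: TV = D_7/(r−g) = 24.2129/(0.162−0.033) = 187.6966
P₀ = 7.6134/(1+0.162)^1 + 9.5335/(1+0.162)^2 + 11.9378/(1+0.162)^3 + 14.9485/(1+0.162)^4 + 18.7185/(1+0.162)^5 + 23.4394/(1+0.162)^6 + 187.6966/(1+0.162)^6 = 124.0241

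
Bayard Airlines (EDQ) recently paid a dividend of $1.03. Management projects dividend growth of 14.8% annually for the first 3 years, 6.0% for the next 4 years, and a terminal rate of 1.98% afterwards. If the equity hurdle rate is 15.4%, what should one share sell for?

$11.84

Three-stage DDM. Project D₁…D_7; terminal Gordon value at t=7 with g = 0.0198; discount at r = 0.154.
D_1 = 1.1824
D_2 = 1.3574
D_3 = 1.5583
D_4 = 1.6518
D_5 = 1.7510
D_6 = 1.8560
D_7 = 1.9674
TV_7 = 2.0063/(0.154−0.0198) = 14.9503
P₀ = Σ Dₜ/(1+r)ᵗ + TV_7/(1+r)^7 = 11.8381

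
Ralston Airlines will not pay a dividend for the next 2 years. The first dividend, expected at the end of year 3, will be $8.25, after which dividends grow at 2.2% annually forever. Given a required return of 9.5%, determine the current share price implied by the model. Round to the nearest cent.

$94.25

Deferred-dividend DDM. At t=2 the remaining stream is a growing perpetuity with first payment D_3 = 8.25.
V_2 = D_3/(r−g) = 8.25/(0.095−0.022) = 113.0137
P₀ = V_2/(1+r)^2 = 113.0137/(1+0.095)^2 = 94.2547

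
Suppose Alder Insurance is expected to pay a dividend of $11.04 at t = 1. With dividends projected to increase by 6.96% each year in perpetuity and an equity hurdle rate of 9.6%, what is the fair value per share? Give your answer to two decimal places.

Gordon growth model: P₀ = D₁/(r − g), with D₁ = 11.04 given directly.
P₀ = 11.0400 / (0.096 − 0.0696) = 11.0400 / 0.0264 = 418.1818

$418.18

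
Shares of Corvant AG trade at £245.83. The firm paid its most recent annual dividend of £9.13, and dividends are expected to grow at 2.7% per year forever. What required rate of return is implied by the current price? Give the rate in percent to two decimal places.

6.51%

Rearranging the constant-growth DDM: r = D₁/P₀ + g.
D₁ = 9.13 × (1 + 0.027) = 9.3765.
r = 9.3765 / 245.83 + 0.027 = 0.03814 + 0.027 = 0.06514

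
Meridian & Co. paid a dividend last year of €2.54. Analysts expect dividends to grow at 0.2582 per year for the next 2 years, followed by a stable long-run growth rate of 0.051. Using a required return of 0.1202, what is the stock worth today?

Two-stage DDM. Project D₁…D_2 at 0.2582, terminal growth 0.051, discount at r = 0.1202.
D_1 = 3.1958
D_2 = 4.0210
Terminal value at t=2: TV = D_3/(r−g) = 4.2261/(0.1202−0.051) = 61.0703
P₀ = 3.1958/(1+0.1202)^1 + 4.0210/(1+0.1202)^2 + 61.0703/(1+0.1202)^2 = 54.7247

€54.72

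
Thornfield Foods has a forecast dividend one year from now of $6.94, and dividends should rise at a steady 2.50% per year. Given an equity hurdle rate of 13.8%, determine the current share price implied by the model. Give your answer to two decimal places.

Gordon growth model: P₀ = D₁/(r − g), with D₁ = 6.94 given directly.
P₀ = 6.9400 / (0.138 − 0.025) = 6.9400 / 0.113 = 61.4159

$61.42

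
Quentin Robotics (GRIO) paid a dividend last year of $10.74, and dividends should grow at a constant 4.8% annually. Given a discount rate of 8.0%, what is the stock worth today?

Gordon growth model: P₀ = D₁/(r − g). D₁ = 10.74 × (1 + 0.048) = 11.2555.
P₀ = 11.2555 / (0.08 − 0.048) = 11.2555 / 0.032 = 351.7350

$351.74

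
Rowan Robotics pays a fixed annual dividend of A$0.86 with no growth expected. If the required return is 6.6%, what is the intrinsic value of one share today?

A$13.03

Zero-growth DDM (perpetuity): P₀ = D/r = 0.86 / 0.066 = 13.0303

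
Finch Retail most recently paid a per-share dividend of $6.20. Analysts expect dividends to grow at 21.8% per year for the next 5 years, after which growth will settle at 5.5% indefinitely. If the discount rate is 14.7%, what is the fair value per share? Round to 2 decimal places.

Two-stage DDM. Project D₁…D_5 at 0.218, terminal growth 0.055, discount at r = 0.147.
D_1 = 7.5516
D_2 = 9.1978
D_3 = 11.2030
D_4 = 13.6452
D_5 = 16.6199
Terminal value at t=5: TV = D_6/(r−g) = 17.5340/(0.147−0.055) = 190.5868
P₀ = 7.5516/(1+0.147)^1 + 9.1978/(1+0.147)^2 + 11.2030/(1+0.147)^3 + 13.6452/(1+0.147)^4 + 16.6199/(1+0.147)^5 + 190.5868/(1+0.147)^5 = 133.2555

$133.26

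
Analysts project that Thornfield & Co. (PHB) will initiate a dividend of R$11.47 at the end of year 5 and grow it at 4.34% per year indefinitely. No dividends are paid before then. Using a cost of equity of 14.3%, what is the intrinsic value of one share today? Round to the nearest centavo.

Deferred-dividend DDM. At t=4 the remaining stream is a growing perpetuity with first payment D_5 = 11.47.
V_4 = D_5/(r−g) = 11.47/(0.143−0.0434) = 115.1606
P₀ = V_4/(1+r)^4 = 115.1606/(1+0.143)^4 = 67.4713

R$67.47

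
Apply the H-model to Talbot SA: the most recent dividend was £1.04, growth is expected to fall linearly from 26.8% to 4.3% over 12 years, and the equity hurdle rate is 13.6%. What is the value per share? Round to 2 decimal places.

£26.76

H-model: P₀ = D₀[(1+g_L) + H(g_S−g_L)]/(r−g_L), with H = 12/2 = 6.
P₀ = 1.04 × [(1+0.043) + 6×(0.268−0.043)] / (0.136−0.043)
   = 1.04 × 2.3930 / 0.093 = 26.7604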